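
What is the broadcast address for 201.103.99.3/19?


Network: 201.103.96.0/19
Host bits = 13
Set all host bits to 1:
Broadcast: 201.103.127.255


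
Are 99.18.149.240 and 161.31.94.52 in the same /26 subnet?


Mask: 255.255.255.192
99.18.149.240 AND mask = 99.18.149.192
161.31.94.52 AND mask = 161.31.94.0
No, different subnets (99.18.149.192 vs 161.31.94.0)


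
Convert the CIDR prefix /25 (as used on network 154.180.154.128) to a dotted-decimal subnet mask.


/25 means 25 network bits, 7 host bits
Binary: 11111111111111111111111110000000
Mask: 255.255.255.128


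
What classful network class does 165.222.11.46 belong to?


First octet: 165
Binary: 10100101
10xxxxxx -> Class B (128-191)
Class B, default mask 255.255.0.0 (/16)


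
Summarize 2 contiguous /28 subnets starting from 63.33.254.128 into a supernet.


Original prefix: /28
Number of subnets: 2 = 2^1
New prefix = 28 - 1 = 27
Supernet: 63.33.254.128/27


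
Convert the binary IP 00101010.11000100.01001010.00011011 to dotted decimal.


00101010 = 42
11000100 = 196
01001010 = 74
00011011 = 27
IP: 42.196.74.27


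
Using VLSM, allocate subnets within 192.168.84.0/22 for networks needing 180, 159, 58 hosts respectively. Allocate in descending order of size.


180 hosts -> /24 (254 usable): 192.168.84.0/24
159 hosts -> /24 (254 usable): 192.168.85.0/24
58 hosts -> /26 (62 usable): 192.168.86.0/26
Allocation: 192.168.84.0/24 (180 hosts, 254 usable); 192.168.85.0/24 (159 hosts, 254 usable); 192.168.86.0/26 (58 hosts, 62 usable)


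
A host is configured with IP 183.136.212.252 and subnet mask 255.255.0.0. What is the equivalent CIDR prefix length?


Binary: 11111111.11111111.00000000.00000000
Count leading 1s
Prefix: /16


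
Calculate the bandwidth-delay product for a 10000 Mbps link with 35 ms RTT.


BDP = bandwidth * RTT
= 10000 Mbps * 35 ms
= 10000 * 1e6 * 35 / 1000 bits
= 350000000 bits
= 43750000 bytes
= 42724.6094 KB
BDP = 350000000 bits (43750000 bytes)


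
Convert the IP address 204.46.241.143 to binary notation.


204 = 11001100
46 = 00101110
241 = 11110001
143 = 10001111
Binary: 11001100.00101110.11110001.10001111


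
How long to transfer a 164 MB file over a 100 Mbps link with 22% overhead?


Effective throughput = 100 * (1 - 22/100) = 78 Mbps
File size in Mb = 164 * 8 = 1312 Mb
Time = 1312 / 78
Time = 16.8205 seconds


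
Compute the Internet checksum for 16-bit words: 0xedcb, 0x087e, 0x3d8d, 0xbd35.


Sum all words (with carry folding):
+ 0xedcb = 0xedcb
+ 0x087e = 0xf649
+ 0x3d8d = 0x33d7
+ 0xbd35 = 0xf10c
One's complement: ~0xf10c
Checksum = 0x0ef3


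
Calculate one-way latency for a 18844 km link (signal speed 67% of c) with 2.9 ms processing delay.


Speed = 0.67 * 3e5 km/s = 201000 km/s
Propagation delay = 18844 / 201000 = 0.0938 s = 93.7512 ms
Processing delay = 2.9 ms
Total one-way latency = 96.6512 ms


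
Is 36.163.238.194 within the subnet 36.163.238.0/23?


Subnet network: 36.163.238.0
Test IP AND mask: 36.163.238.0
Yes, 36.163.238.194 is in 36.163.238.0/23


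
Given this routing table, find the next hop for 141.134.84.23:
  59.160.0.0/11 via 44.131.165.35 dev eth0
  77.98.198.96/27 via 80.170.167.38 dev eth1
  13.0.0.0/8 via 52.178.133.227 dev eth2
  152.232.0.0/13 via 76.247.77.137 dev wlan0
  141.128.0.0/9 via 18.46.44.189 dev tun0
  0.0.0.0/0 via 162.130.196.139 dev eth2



Longest prefix match for 141.134.84.23:
  /11 59.160.0.0: no
  /27 77.98.198.96: no
  /8 13.0.0.0: no
  /13 152.232.0.0: no
  /9 141.128.0.0: MATCH
  /0 0.0.0.0: MATCH
Selected: next-hop 18.46.44.189 via tun0 (matched /9)


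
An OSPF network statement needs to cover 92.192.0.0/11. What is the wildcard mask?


Subnet mask: 255.224.0.0
Wildcard = 255.255.255.255 - subnet mask
255 - 255 = 0
255 - 224 = 31
255 - 0 = 255
255 - 0 = 255
Wildcard: 0.31.255.255


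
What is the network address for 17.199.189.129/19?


IP:   00010001.11000111.10111101.10000001
Mask: 11111111.11111111.11100000.00000000
AND operation:
Net:  00010001.11000111.10100000.00000000
Network: 17.199.160.0/19


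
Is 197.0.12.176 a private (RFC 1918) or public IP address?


RFC 1918 private ranges:
  10.0.0.0/8 (10.0.0.0 - 10.255.255.255)
  172.16.0.0/12 (172.16.0.0 - 172.31.255.255)
  192.168.0.0/16 (192.168.0.0 - 192.168.255.255)
Public (not in any RFC 1918 range)


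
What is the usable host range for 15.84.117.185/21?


Network: 15.84.112.0
Broadcast: 15.84.119.255
First usable = network + 1
Last usable = broadcast - 1
Range: 15.84.112.1 to 15.84.119.254


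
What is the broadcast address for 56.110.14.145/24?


Network: 56.110.14.0/24
Host bits = 8
Set all host bits to 1:
Broadcast: 56.110.14.255


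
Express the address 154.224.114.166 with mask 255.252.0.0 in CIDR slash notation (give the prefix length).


Binary: 11111111.11111100.00000000.00000000
Count leading 1s
Prefix: /14


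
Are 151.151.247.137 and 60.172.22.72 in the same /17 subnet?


Mask: 255.255.128.0
151.151.247.137 AND mask = 151.151.128.0
60.172.22.72 AND mask = 60.172.0.0
No, different subnets (151.151.128.0 vs 60.172.0.0)


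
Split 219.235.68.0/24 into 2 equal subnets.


New prefix = 24 + 1 = 25
Each subnet has 128 addresses
  219.235.68.0/25
  219.235.68.128/25
Subnets: 219.235.68.0/25, 219.235.68.128/25


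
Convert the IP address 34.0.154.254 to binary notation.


34 = 00100010
0 = 00000000
154 = 10011010
254 = 11111110
Binary: 00100010.00000000.10011010.11111110


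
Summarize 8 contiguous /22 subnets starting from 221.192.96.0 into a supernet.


Original prefix: /22
Number of subnets: 8 = 2^3
New prefix = 22 - 3 = 19
Supernet: 221.192.96.0/19


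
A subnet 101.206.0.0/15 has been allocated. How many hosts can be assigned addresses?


Host bits = 32 - 15 = 17
Total addresses = 2^17 = 131072
Usable = total - 2 (network and broadcast)
Usable hosts: 131070


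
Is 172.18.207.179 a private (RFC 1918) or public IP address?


RFC 1918 private ranges:
  10.0.0.0/8 (10.0.0.0 - 10.255.255.255)
  172.16.0.0/12 (172.16.0.0 - 172.31.255.255)
  192.168.0.0/16 (192.168.0.0 - 192.168.255.255)
Private (in 172.16.0.0/12)


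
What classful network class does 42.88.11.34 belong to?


First octet: 42
Binary: 00101010
0xxxxxxx -> Class A (1-126)
Class A, default mask 255.0.0.0 (/8)


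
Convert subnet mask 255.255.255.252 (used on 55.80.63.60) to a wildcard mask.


Subnet mask: 255.255.255.252
Wildcard = 255.255.255.255 - subnet mask
255 - 255 = 0
255 - 255 = 0
255 - 255 = 0
255 - 252 = 3
Wildcard: 0.0.0.3


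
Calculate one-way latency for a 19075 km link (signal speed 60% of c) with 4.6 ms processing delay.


Speed = 0.6 * 3e5 km/s = 180000 km/s
Propagation delay = 19075 / 180000 = 0.106 s = 105.9722 ms
Processing delay = 4.6 ms
Total one-way latency = 110.5722 ms


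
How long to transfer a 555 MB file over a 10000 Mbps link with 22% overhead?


Effective throughput = 10000 * (1 - 22/100) = 7800 Mbps
File size in Mb = 555 * 8 = 4440 Mb
Time = 4440 / 7800
Time = 0.5692 seconds


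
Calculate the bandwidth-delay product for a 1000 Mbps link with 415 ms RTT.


BDP = bandwidth * RTT
= 1000 Mbps * 415 ms
= 1000 * 1e6 * 415 / 1000 bits
= 415000000 bits
= 51875000 bytes
= 50659.1797 KB
BDP = 415000000 bits (51875000 bytes)


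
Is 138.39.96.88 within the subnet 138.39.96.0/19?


Subnet network: 138.39.96.0
Test IP AND mask: 138.39.96.0
Yes, 138.39.96.88 is in 138.39.96.0/19


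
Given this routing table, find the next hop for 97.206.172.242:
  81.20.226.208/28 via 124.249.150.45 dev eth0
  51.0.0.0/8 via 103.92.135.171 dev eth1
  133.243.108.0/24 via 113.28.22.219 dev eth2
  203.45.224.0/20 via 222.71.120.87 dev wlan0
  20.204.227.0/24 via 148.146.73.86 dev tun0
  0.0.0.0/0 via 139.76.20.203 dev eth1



Longest prefix match for 97.206.172.242:
  /28 81.20.226.208: no
  /8 51.0.0.0: no
  /24 133.243.108.0: no
  /20 203.45.224.0: no
  /24 20.204.227.0: no
  /0 0.0.0.0: MATCH
Selected: next-hop 139.76.20.203 via eth1 (matched /0)


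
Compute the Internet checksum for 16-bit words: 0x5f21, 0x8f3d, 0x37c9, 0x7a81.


Sum all words (with carry folding):
+ 0x5f21 = 0x5f21
+ 0x8f3d = 0xee5e
+ 0x37c9 = 0x2628
+ 0x7a81 = 0xa0a9
One's complement: ~0xa0a9
Checksum = 0x5f56


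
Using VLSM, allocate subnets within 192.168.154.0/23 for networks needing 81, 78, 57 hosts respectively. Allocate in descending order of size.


81 hosts -> /25 (126 usable): 192.168.154.0/25
78 hosts -> /25 (126 usable): 192.168.154.128/25
57 hosts -> /26 (62 usable): 192.168.155.0/26
Allocation: 192.168.154.0/25 (81 hosts, 126 usable); 192.168.154.128/25 (78 hosts, 126 usable); 192.168.155.0/26 (57 hosts, 62 usable)


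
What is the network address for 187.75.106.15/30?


IP:   10111011.01001011.01101010.00001111
Mask: 11111111.11111111.11111111.11111100
AND operation:
Net:  10111011.01001011.01101010.00001100
Network: 187.75.106.12/30


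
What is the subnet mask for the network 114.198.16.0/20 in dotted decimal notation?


/20 means 20 network bits, 12 host bits
Binary: 11111111111111111111000000000000
Mask: 255.255.240.0


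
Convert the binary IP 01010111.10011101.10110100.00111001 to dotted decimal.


01010111 = 87
10011101 = 157
10110100 = 180
00111001 = 57
IP: 87.157.180.57


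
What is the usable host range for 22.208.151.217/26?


Network: 22.208.151.192
Broadcast: 22.208.151.255
First usable = network + 1
Last usable = broadcast - 1
Range: 22.208.151.193 to 22.208.151.254


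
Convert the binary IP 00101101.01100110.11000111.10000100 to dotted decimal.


00101101 = 45
01100110 = 102
11000111 = 199
10000100 = 132
IP: 45.102.199.132


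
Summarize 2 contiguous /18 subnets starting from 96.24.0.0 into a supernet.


Original prefix: /18
Number of subnets: 2 = 2^1
New prefix = 18 - 1 = 17
Supernet: 96.24.0.0/17


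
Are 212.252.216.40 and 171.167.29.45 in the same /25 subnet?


Mask: 255.255.255.128
212.252.216.40 AND mask = 212.252.216.0
171.167.29.45 AND mask = 171.167.29.0
No, different subnets (212.252.216.0 vs 171.167.29.0)


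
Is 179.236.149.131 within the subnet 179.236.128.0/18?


Subnet network: 179.236.128.0
Test IP AND mask: 179.236.128.0
Yes, 179.236.149.131 is in 179.236.128.0/18


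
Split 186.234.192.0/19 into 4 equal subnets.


New prefix = 19 + 2 = 21
Each subnet has 2048 addresses
  186.234.192.0/21
  186.234.200.0/21
  186.234.208.0/21
  186.234.216.0/21
Subnets: 186.234.192.0/21, 186.234.200.0/21, 186.234.208.0/21, 186.234.216.0/21


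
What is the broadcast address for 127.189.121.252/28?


Network: 127.189.121.240/28
Host bits = 4
Set all host bits to 1:
Broadcast: 127.189.121.255


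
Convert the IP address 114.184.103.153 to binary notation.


114 = 01110010
184 = 10111000
103 = 01100111
153 = 10011001
Binary: 01110010.10111000.01100111.10011001


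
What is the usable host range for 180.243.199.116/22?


Network: 180.243.196.0
Broadcast: 180.243.199.255
First usable = network + 1
Last usable = broadcast - 1
Range: 180.243.196.1 to 180.243.199.254


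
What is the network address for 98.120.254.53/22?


IP:   01100010.01111000.11111110.00110101
Mask: 11111111.11111111.11111100.00000000
AND operation:
Net:  01100010.01111000.11111100.00000000
Network: 98.120.252.0/22


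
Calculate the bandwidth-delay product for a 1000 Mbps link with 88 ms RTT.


BDP = bandwidth * RTT
= 1000 Mbps * 88 ms
= 1000 * 1e6 * 88 / 1000 bits
= 88000000 bits
= 11000000 bytes
= 10742.1875 KB
BDP = 88000000 bits (11000000 bytes)


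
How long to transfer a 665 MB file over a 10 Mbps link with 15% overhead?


Effective throughput = 10 * (1 - 15/100) = 8.5 Mbps
File size in Mb = 665 * 8 = 5320 Mb
Time = 5320 / 8.5
Time = 625.8824 seconds


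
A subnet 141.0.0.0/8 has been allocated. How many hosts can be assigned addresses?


Host bits = 32 - 8 = 24
Total addresses = 2^24 = 16777216
Usable = total - 2 (network and broadcast)
Usable hosts: 16777214


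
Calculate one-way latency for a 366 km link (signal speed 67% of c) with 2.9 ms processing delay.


Speed = 0.67 * 3e5 km/s = 201000 km/s
Propagation delay = 366 / 201000 = 0.0018 s = 1.8209 ms
Processing delay = 2.9 ms
Total one-way latency = 4.7209 ms


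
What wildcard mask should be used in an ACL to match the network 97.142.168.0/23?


Subnet mask: 255.255.254.0
Wildcard = 255.255.255.255 - subnet mask
255 - 255 = 0
255 - 255 = 0
255 - 254 = 1
255 - 0 = 255
Wildcard: 0.0.1.255


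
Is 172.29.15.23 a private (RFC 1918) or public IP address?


RFC 1918 private ranges:
  10.0.0.0/8 (10.0.0.0 - 10.255.255.255)
  172.16.0.0/12 (172.16.0.0 - 172.31.255.255)
  192.168.0.0/16 (192.168.0.0 - 192.168.255.255)
Private (in 172.16.0.0/12)


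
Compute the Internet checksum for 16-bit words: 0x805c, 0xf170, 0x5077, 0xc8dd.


Sum all words (with carry folding):
+ 0x805c = 0x805c
+ 0xf170 = 0x71cd
+ 0x5077 = 0xc244
+ 0xc8dd = 0x8b22
One's complement: ~0x8b22
Checksum = 0x74dd


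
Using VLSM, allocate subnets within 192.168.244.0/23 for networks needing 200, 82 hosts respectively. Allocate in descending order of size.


200 hosts -> /24 (254 usable): 192.168.244.0/24
82 hosts -> /25 (126 usable): 192.168.245.0/25
Allocation: 192.168.244.0/24 (200 hosts, 254 usable); 192.168.245.0/25 (82 hosts, 126 usable)


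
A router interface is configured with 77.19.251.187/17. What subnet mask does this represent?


/17 means 17 network bits, 15 host bits
Binary: 11111111111111111000000000000000
Mask: 255.255.128.0


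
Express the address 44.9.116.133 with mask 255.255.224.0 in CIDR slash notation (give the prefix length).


Binary: 11111111.11111111.11100000.00000000
Count leading 1s
Prefix: /19


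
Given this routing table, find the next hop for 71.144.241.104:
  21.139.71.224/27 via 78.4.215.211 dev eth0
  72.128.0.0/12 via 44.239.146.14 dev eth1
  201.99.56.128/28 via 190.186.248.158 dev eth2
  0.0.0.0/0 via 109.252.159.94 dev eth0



Longest prefix match for 71.144.241.104:
  /27 21.139.71.224: no
  /12 72.128.0.0: no
  /28 201.99.56.128: no
  /0 0.0.0.0: MATCH
Selected: next-hop 109.252.159.94 via eth0 (matched /0)


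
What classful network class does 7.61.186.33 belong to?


First octet: 7
Binary: 00000111
0xxxxxxx -> Class A (1-126)
Class A, default mask 255.0.0.0 (/8)


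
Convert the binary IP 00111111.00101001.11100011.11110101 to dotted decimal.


00111111 = 63
00101001 = 41
11100011 = 227
11110101 = 245
IP: 63.41.227.245


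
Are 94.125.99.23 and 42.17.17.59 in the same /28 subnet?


Mask: 255.255.255.240
94.125.99.23 AND mask = 94.125.99.16
42.17.17.59 AND mask = 42.17.17.48
No, different subnets (94.125.99.16 vs 42.17.17.48)


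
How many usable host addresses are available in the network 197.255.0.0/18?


Host bits = 32 - 18 = 14
Total addresses = 2^14 = 16384
Usable = total - 2 (network and broadcast)
Usable hosts: 16382


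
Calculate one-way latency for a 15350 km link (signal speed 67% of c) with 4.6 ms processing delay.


Speed = 0.67 * 3e5 km/s = 201000 km/s
Propagation delay = 15350 / 201000 = 0.0764 s = 76.3682 ms
Processing delay = 4.6 ms
Total one-way latency = 80.9682 ms


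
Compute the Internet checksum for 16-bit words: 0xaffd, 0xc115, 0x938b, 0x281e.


Sum all words (with carry folding):
+ 0xaffd = 0xaffd
+ 0xc115 = 0x7113
+ 0x938b = 0x049f
+ 0x281e = 0x2cbd
One's complement: ~0x2cbd
Checksum = 0xd342


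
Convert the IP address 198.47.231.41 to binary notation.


198 = 11000110
47 = 00101111
231 = 11100111
41 = 00101001
Binary: 11000110.00101111.11100111.00101001


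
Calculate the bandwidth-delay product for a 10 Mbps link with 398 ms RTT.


BDP = bandwidth * RTT
= 10 Mbps * 398 ms
= 10 * 1e6 * 398 / 1000 bits
= 3980000 bits
= 497500 bytes
= 485.8398 KB
BDP = 3980000 bits (497500 bytes)


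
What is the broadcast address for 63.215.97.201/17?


Network: 63.215.0.0/17
Host bits = 15
Set all host bits to 1:
Broadcast: 63.215.127.255


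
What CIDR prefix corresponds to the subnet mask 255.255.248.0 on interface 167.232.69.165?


Binary: 11111111.11111111.11111000.00000000
Count leading 1s
Prefix: /21


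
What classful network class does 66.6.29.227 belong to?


First octet: 66
Binary: 01000010
0xxxxxxx -> Class A (1-126)
Class A, default mask 255.0.0.0 (/8)


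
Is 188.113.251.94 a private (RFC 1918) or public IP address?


RFC 1918 private ranges:
  10.0.0.0/8 (10.0.0.0 - 10.255.255.255)
  172.16.0.0/12 (172.16.0.0 - 172.31.255.255)
  192.168.0.0/16 (192.168.0.0 - 192.168.255.255)
Public (not in any RFC 1918 range)


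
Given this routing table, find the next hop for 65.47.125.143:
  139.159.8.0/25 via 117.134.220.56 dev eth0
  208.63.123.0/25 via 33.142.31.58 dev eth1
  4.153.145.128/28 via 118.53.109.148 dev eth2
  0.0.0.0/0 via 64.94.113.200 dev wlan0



Longest prefix match for 65.47.125.143:
  /25 139.159.8.0: no
  /25 208.63.123.0: no
  /28 4.153.145.128: no
  /0 0.0.0.0: MATCH
Selected: next-hop 64.94.113.200 via wlan0 (matched /0)


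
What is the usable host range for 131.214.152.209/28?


Network: 131.214.152.208
Broadcast: 131.214.152.223
First usable = network + 1
Last usable = broadcast - 1
Range: 131.214.152.209 to 131.214.152.222


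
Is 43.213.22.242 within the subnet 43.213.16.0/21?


Subnet network: 43.213.16.0
Test IP AND mask: 43.213.16.0
Yes, 43.213.22.242 is in 43.213.16.0/21


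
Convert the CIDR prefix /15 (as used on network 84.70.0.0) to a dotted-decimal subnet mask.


/15 means 15 network bits, 17 host bits
Binary: 11111111111111100000000000000000
Mask: 255.254.0.0


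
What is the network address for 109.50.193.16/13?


IP:   01101101.00110010.11000001.00010000
Mask: 11111111.11111000.00000000.00000000
AND operation:
Net:  01101101.00110000.00000000.00000000
Network: 109.48.0.0/13


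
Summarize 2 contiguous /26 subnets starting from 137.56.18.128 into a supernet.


Original prefix: /26
Number of subnets: 2 = 2^1
New prefix = 26 - 1 = 25
Supernet: 137.56.18.128/25


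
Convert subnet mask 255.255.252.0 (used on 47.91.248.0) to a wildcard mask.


Subnet mask: 255.255.252.0
Wildcard = 255.255.255.255 - subnet mask
255 - 255 = 0
255 - 255 = 0
255 - 252 = 3
255 - 0 = 255
Wildcard: 0.0.3.255


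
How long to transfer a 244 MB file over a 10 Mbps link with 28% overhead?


Effective throughput = 10 * (1 - 28/100) = 7.2 Mbps
File size in Mb = 244 * 8 = 1952 Mb
Time = 1952 / 7.2
Time = 271.1111 seconds


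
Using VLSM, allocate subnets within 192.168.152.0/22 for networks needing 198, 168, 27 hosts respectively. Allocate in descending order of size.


198 hosts -> /24 (254 usable): 192.168.152.0/24
168 hosts -> /24 (254 usable): 192.168.153.0/24
27 hosts -> /27 (30 usable): 192.168.154.0/27
Allocation: 192.168.152.0/24 (198 hosts, 254 usable); 192.168.153.0/24 (168 hosts, 254 usable); 192.168.154.0/27 (27 hosts, 30 usable)


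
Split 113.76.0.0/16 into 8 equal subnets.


New prefix = 16 + 3 = 19
Each subnet has 8192 addresses
  113.76.0.0/19
  113.76.32.0/19
  113.76.64.0/19
  113.76.96.0/19
  113.76.128.0/19
  113.76.160.0/19
  113.76.192.0/19
  113.76.224.0/19
Subnets: 113.76.0.0/19, 113.76.32.0/19, 113.76.64.0/19, 113.76.96.0/19, 113.76.128.0/19, 113.76.160.0/19, 113.76.192.0/19, 113.76.224.0/19


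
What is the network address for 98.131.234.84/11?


IP:   01100010.10000011.11101010.01010100
Mask: 11111111.11100000.00000000.00000000
AND operation:
Net:  01100010.10000000.00000000.00000000
Network: 98.128.0.0/11


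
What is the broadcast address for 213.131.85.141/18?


Network: 213.131.64.0/18
Host bits = 14
Set all host bits to 1:
Broadcast: 213.131.127.255


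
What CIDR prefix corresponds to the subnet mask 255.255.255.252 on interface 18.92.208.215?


Binary: 11111111.11111111.11111111.11111100
Count leading 1s
Prefix: /30


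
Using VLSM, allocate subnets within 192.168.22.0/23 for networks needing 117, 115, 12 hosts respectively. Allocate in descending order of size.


117 hosts -> /25 (126 usable): 192.168.22.0/25
115 hosts -> /25 (126 usable): 192.168.22.128/25
12 hosts -> /28 (14 usable): 192.168.23.0/28
Allocation: 192.168.22.0/25 (117 hosts, 126 usable); 192.168.22.128/25 (115 hosts, 126 usable); 192.168.23.0/28 (12 hosts, 14 usable)


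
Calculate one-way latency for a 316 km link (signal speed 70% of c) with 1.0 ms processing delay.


Speed = 0.7 * 3e5 km/s = 210000 km/s
Propagation delay = 316 / 210000 = 0.0015 s = 1.5048 ms
Processing delay = 1.0 ms
Total one-way latency = 2.5048 ms


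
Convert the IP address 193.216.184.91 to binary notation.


193 = 11000001
216 = 11011000
184 = 10111000
91 = 01011011
Binary: 11000001.11011000.10111000.01011011


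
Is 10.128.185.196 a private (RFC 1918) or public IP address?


RFC 1918 private ranges:
  10.0.0.0/8 (10.0.0.0 - 10.255.255.255)
  172.16.0.0/12 (172.16.0.0 - 172.31.255.255)
  192.168.0.0/16 (192.168.0.0 - 192.168.255.255)
Private (in 10.0.0.0/8)


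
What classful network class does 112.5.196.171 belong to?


First octet: 112
Binary: 01110000
0xxxxxxx -> Class A (1-126)
Class A, default mask 255.0.0.0 (/8)


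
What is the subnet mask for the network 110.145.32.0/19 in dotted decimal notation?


/19 means 19 network bits, 13 host bits
Binary: 11111111111111111110000000000000
Mask: 255.255.224.0


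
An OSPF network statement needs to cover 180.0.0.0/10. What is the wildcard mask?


Subnet mask: 255.192.0.0
Wildcard = 255.255.255.255 - subnet mask
255 - 255 = 0
255 - 192 = 63
255 - 0 = 255
255 - 0 = 255
Wildcard: 0.63.255.255


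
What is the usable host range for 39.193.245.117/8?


Network: 39.0.0.0
Broadcast: 39.255.255.255
First usable = network + 1
Last usable = broadcast - 1
Range: 39.0.0.1 to 39.255.255.254


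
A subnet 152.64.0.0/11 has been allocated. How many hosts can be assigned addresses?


Host bits = 32 - 11 = 21
Total addresses = 2^21 = 2097152
Usable = total - 2 (network and broadcast)
Usable hosts: 2097150


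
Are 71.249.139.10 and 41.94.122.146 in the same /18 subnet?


Mask: 255.255.192.0
71.249.139.10 AND mask = 71.249.128.0
41.94.122.146 AND mask = 41.94.64.0
No, different subnets (71.249.128.0 vs 41.94.64.0)


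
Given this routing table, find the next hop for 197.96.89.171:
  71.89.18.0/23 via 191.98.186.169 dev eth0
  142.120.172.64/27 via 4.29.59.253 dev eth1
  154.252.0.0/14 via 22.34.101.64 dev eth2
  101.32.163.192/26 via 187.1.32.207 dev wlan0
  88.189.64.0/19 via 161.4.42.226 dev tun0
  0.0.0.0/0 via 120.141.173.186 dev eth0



Longest prefix match for 197.96.89.171:
  /23 71.89.18.0: no
  /27 142.120.172.64: no
  /14 154.252.0.0: no
  /26 101.32.163.192: no
  /19 88.189.64.0: no
  /0 0.0.0.0: MATCH
Selected: next-hop 120.141.173.186 via eth0 (matched /0)


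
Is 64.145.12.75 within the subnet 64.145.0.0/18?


Subnet network: 64.145.0.0
Test IP AND mask: 64.145.0.0
Yes, 64.145.12.75 is in 64.145.0.0/18


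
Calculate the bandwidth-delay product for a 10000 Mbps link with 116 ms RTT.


BDP = bandwidth * RTT
= 10000 Mbps * 116 ms
= 10000 * 1e6 * 116 / 1000 bits
= 1160000000 bits
= 145000000 bytes
= 141601.5625 KB
BDP = 1160000000 bits (145000000 bytes)


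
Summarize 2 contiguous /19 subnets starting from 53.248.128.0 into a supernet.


Original prefix: /19
Number of subnets: 2 = 2^1
New prefix = 19 - 1 = 18
Supernet: 53.248.128.0/18


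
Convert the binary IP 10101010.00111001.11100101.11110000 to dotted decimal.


10101010 = 170
00111001 = 57
11100101 = 229
11110000 = 240
IP: 170.57.229.240


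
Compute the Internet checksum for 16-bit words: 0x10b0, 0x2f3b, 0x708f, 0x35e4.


Sum all words (with carry folding):
+ 0x10b0 = 0x10b0
+ 0x2f3b = 0x3feb
+ 0x708f = 0xb07a
+ 0x35e4 = 0xe65e
One's complement: ~0xe65e
Checksum = 0x19a1


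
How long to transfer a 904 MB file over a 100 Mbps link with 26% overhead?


Effective throughput = 100 * (1 - 26/100) = 74 Mbps
File size in Mb = 904 * 8 = 7232 Mb
Time = 7232 / 74
Time = 97.7297 seconds


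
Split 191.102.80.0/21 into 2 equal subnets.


New prefix = 21 + 1 = 22
Each subnet has 1024 addresses
  191.102.80.0/22
  191.102.84.0/22
Subnets: 191.102.80.0/22, 191.102.84.0/22


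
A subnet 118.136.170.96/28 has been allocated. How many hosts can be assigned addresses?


Host bits = 32 - 28 = 4
Total addresses = 2^4 = 16
Usable = total - 2 (network and broadcast)
Usable hosts: 14


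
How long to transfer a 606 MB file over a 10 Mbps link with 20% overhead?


Effective throughput = 10 * (1 - 20/100) = 8 Mbps
File size in Mb = 606 * 8 = 4848 Mb
Time = 4848 / 8
Time = 606 seconds


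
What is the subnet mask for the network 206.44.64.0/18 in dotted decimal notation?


/18 means 18 network bits, 14 host bits
Binary: 11111111111111111100000000000000
Mask: 255.255.192.0


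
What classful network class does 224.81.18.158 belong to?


First octet: 224
Binary: 11100000
1110xxxx -> Class D (224-239)
Class D (multicast), default mask N/A


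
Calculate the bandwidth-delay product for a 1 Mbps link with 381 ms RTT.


BDP = bandwidth * RTT
= 1 Mbps * 381 ms
= 1 * 1e6 * 381 / 1000 bits
= 381000 bits
= 47625 bytes
= 46.5088 KB
BDP = 381000 bits (47625 bytes)


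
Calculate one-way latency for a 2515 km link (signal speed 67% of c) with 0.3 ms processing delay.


Speed = 0.67 * 3e5 km/s = 201000 km/s
Propagation delay = 2515 / 201000 = 0.0125 s = 12.5124 ms
Processing delay = 0.3 ms
Total one-way latency = 12.8124 ms


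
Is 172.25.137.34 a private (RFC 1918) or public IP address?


RFC 1918 private ranges:
  10.0.0.0/8 (10.0.0.0 - 10.255.255.255)
  172.16.0.0/12 (172.16.0.0 - 172.31.255.255)
  192.168.0.0/16 (192.168.0.0 - 192.168.255.255)
Private (in 172.16.0.0/12)


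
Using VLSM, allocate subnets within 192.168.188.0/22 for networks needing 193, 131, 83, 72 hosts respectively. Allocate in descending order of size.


193 hosts -> /24 (254 usable): 192.168.188.0/24
131 hosts -> /24 (254 usable): 192.168.189.0/24
83 hosts -> /25 (126 usable): 192.168.190.0/25
72 hosts -> /25 (126 usable): 192.168.190.128/25
Allocation: 192.168.188.0/24 (193 hosts, 254 usable); 192.168.189.0/24 (131 hosts, 254 usable); 192.168.190.0/25 (83 hosts, 126 usable); 192.168.190.128/25 (72 hosts, 126 usable)


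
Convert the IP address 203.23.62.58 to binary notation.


203 = 11001011
23 = 00010111
62 = 00111110
58 = 00111010
Binary: 11001011.00010111.00111110.00111010


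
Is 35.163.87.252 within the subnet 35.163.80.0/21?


Subnet network: 35.163.80.0
Test IP AND mask: 35.163.80.0
Yes, 35.163.87.252 is in 35.163.80.0/21


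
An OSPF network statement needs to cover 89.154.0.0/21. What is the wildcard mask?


Subnet mask: 255.255.248.0
Wildcard = 255.255.255.255 - subnet mask
255 - 255 = 0
255 - 255 = 0
255 - 248 = 7
255 - 0 = 255
Wildcard: 0.0.7.255


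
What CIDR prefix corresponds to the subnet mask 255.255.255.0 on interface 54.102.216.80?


Binary: 11111111.11111111.11111111.00000000
Count leading 1s
Prefix: /24


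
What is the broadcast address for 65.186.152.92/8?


Network: 65.0.0.0/8
Host bits = 24
Set all host bits to 1:
Broadcast: 65.255.255.255


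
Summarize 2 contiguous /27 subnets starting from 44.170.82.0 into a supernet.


Original prefix: /27
Number of subnets: 2 = 2^1
New prefix = 27 - 1 = 26
Supernet: 44.170.82.0/26


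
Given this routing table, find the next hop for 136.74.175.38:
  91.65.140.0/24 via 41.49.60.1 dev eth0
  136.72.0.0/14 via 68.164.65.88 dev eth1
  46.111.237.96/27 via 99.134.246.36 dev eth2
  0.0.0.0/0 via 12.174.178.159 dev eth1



Longest prefix match for 136.74.175.38:
  /24 91.65.140.0: no
  /14 136.72.0.0: MATCH
  /27 46.111.237.96: no
  /0 0.0.0.0: MATCH
Selected: next-hop 68.164.65.88 via eth1 (matched /14)


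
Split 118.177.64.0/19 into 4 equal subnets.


New prefix = 19 + 2 = 21
Each subnet has 2048 addresses
  118.177.64.0/21
  118.177.72.0/21
  118.177.80.0/21
  118.177.88.0/21
Subnets: 118.177.64.0/21, 118.177.72.0/21, 118.177.80.0/21, 118.177.88.0/21


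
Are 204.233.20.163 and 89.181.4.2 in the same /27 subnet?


Mask: 255.255.255.224
204.233.20.163 AND mask = 204.233.20.160
89.181.4.2 AND mask = 89.181.4.0
No, different subnets (204.233.20.160 vs 89.181.4.0)


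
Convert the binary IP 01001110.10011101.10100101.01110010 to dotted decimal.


01001110 = 78
10011101 = 157
10100101 = 165
01110010 = 114
IP: 78.157.165.114


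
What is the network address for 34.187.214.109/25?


IP:   00100010.10111011.11010110.01101101
Mask: 11111111.11111111.11111111.10000000
AND operation:
Net:  00100010.10111011.11010110.00000000
Network: 34.187.214.0/25


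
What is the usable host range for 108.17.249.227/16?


Network: 108.17.0.0
Broadcast: 108.17.255.255
First usable = network + 1
Last usable = broadcast - 1
Range: 108.17.0.1 to 108.17.255.254


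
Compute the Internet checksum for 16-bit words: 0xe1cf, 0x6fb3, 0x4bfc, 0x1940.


Sum all words (with carry folding):
+ 0xe1cf = 0xe1cf
+ 0x6fb3 = 0x5183
+ 0x4bfc = 0x9d7f
+ 0x1940 = 0xb6bf
One's complement: ~0xb6bf
Checksum = 0x4940


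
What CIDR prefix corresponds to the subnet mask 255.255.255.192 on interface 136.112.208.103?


Binary: 11111111.11111111.11111111.11000000
Count leading 1s
Prefix: /26


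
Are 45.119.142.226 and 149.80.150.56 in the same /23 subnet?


Mask: 255.255.254.0
45.119.142.226 AND mask = 45.119.142.0
149.80.150.56 AND mask = 149.80.150.0
No, different subnets (45.119.142.0 vs 149.80.150.0)


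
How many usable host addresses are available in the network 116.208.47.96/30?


Host bits = 32 - 30 = 2
Total addresses = 2^2 = 4
Usable = total - 2 (network and broadcast)
Usable hosts: 2


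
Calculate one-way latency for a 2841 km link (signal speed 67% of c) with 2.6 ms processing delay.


Speed = 0.67 * 3e5 km/s = 201000 km/s
Propagation delay = 2841 / 201000 = 0.0141 s = 14.1343 ms
Processing delay = 2.6 ms
Total one-way latency = 16.7343 ms


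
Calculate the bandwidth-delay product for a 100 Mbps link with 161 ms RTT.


BDP = bandwidth * RTT
= 100 Mbps * 161 ms
= 100 * 1e6 * 161 / 1000 bits
= 16100000 bits
= 2012500 bytes
= 1965.332 KB
BDP = 16100000 bits (2012500 bytes)


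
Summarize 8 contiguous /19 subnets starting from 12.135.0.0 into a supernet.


Original prefix: /19
Number of subnets: 8 = 2^3
New prefix = 19 - 3 = 16
Supernet: 12.135.0.0/16


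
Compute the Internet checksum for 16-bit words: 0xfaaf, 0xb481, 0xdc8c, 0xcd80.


Sum all words (with carry folding):
+ 0xfaaf = 0xfaaf
+ 0xb481 = 0xaf31
+ 0xdc8c = 0x8bbe
+ 0xcd80 = 0x593f
One's complement: ~0x593f
Checksum = 0xa6c0


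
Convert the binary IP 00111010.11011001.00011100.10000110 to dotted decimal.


00111010 = 58
11011001 = 217
00011100 = 28
10000110 = 134
IP: 58.217.28.134


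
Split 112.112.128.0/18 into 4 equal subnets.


New prefix = 18 + 2 = 20
Each subnet has 4096 addresses
  112.112.128.0/20
  112.112.144.0/20
  112.112.160.0/20
  112.112.176.0/20
Subnets: 112.112.128.0/20, 112.112.144.0/20, 112.112.160.0/20, 112.112.176.0/20


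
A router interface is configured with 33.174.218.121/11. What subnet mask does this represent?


/11 means 11 network bits, 21 host bits
Binary: 11111111111000000000000000000000
Mask: 255.224.0.0


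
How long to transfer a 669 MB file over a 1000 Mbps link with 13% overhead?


Effective throughput = 1000 * (1 - 13/100) = 870 Mbps
File size in Mb = 669 * 8 = 5352 Mb
Time = 5352 / 870
Time = 6.1517 seconds


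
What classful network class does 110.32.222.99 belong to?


First octet: 110
Binary: 01101110
0xxxxxxx -> Class A (1-126)
Class A, default mask 255.0.0.0 (/8)


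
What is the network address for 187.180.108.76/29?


IP:   10111011.10110100.01101100.01001100
Mask: 11111111.11111111.11111111.11111000
AND operation:
Net:  10111011.10110100.01101100.01001000
Network: 187.180.108.72/29


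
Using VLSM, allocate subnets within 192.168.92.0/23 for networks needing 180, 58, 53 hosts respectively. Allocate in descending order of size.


180 hosts -> /24 (254 usable): 192.168.92.0/24
58 hosts -> /26 (62 usable): 192.168.93.0/26
53 hosts -> /26 (62 usable): 192.168.93.64/26
Allocation: 192.168.92.0/24 (180 hosts, 254 usable); 192.168.93.0/26 (58 hosts, 62 usable); 192.168.93.64/26 (53 hosts, 62 usable)


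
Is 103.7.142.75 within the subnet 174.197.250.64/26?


Subnet network: 174.197.250.64
Test IP AND mask: 103.7.142.64
No, 103.7.142.75 is not in 174.197.250.64/26


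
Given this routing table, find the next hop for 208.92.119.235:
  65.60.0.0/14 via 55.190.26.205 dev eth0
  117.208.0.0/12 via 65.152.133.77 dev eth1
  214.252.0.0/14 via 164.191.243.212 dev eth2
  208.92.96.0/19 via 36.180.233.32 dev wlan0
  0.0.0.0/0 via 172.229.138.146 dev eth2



Longest prefix match for 208.92.119.235:
  /14 65.60.0.0: no
  /12 117.208.0.0: no
  /14 214.252.0.0: no
  /19 208.92.96.0: MATCH
  /0 0.0.0.0: MATCH
Selected: next-hop 36.180.233.32 via wlan0 (matched /19)


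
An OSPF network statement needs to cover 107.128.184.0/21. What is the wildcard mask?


Subnet mask: 255.255.248.0
Wildcard = 255.255.255.255 - subnet mask
255 - 255 = 0
255 - 255 = 0
255 - 248 = 7
255 - 0 = 255
Wildcard: 0.0.7.255


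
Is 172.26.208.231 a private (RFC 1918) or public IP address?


RFC 1918 private ranges:
  10.0.0.0/8 (10.0.0.0 - 10.255.255.255)
  172.16.0.0/12 (172.16.0.0 - 172.31.255.255)
  192.168.0.0/16 (192.168.0.0 - 192.168.255.255)
Private (in 172.16.0.0/12)


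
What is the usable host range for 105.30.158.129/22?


Network: 105.30.156.0
Broadcast: 105.30.159.255
First usable = network + 1
Last usable = broadcast - 1
Range: 105.30.156.1 to 105.30.159.254


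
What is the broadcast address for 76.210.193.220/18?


Network: 76.210.192.0/18
Host bits = 14
Set all host bits to 1:
Broadcast: 76.210.255.255


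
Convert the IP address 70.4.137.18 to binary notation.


70 = 01000110
4 = 00000100
137 = 10001001
18 = 00010010
Binary: 01000110.00000100.10001001.00010010


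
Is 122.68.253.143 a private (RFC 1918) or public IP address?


RFC 1918 private ranges:
  10.0.0.0/8 (10.0.0.0 - 10.255.255.255)
  172.16.0.0/12 (172.16.0.0 - 172.31.255.255)
  192.168.0.0/16 (192.168.0.0 - 192.168.255.255)
Public (not in any RFC 1918 range)


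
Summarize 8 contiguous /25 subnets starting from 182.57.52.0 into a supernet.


Original prefix: /25
Number of subnets: 8 = 2^3
New prefix = 25 - 3 = 22
Supernet: 182.57.52.0/22


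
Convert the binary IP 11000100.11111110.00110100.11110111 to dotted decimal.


11000100 = 196
11111110 = 254
00110100 = 52
11110111 = 247
IP: 196.254.52.247


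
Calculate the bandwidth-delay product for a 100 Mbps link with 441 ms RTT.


BDP = bandwidth * RTT
= 100 Mbps * 441 ms
= 100 * 1e6 * 441 / 1000 bits
= 44100000 bits
= 5512500 bytes
= 5383.3008 KB
BDP = 44100000 bits (5512500 bytes)


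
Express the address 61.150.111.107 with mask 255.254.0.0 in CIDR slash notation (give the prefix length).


Binary: 11111111.11111110.00000000.00000000
Count leading 1s
Prefix: /15


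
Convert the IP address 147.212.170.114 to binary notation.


147 = 10010011
212 = 11010100
170 = 10101010
114 = 01110010
Binary: 10010011.11010100.10101010.01110010


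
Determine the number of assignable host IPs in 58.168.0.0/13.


Host bits = 32 - 13 = 19
Total addresses = 2^19 = 524288
Usable = total - 2 (network and broadcast)
Usable hosts: 524286


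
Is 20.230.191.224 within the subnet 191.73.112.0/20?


Subnet network: 191.73.112.0
Test IP AND mask: 20.230.176.0
No, 20.230.191.224 is not in 191.73.112.0/20


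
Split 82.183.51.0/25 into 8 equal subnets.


New prefix = 25 + 3 = 28
Each subnet has 16 addresses
  82.183.51.0/28
  82.183.51.16/28
  82.183.51.32/28
  82.183.51.48/28
  82.183.51.64/28
  82.183.51.80/28
  82.183.51.96/28
  82.183.51.112/28
Subnets: 82.183.51.0/28, 82.183.51.16/28, 82.183.51.32/28, 82.183.51.48/28, 82.183.51.64/28, 82.183.51.80/28, 82.183.51.96/28, 82.183.51.112/28


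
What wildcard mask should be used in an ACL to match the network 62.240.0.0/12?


Subnet mask: 255.240.0.0
Wildcard = 255.255.255.255 - subnet mask
255 - 255 = 0
255 - 240 = 15
255 - 0 = 255
255 - 0 = 255
Wildcard: 0.15.255.255


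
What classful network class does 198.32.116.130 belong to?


First octet: 198
Binary: 11000110
110xxxxx -> Class C (192-223)
Class C, default mask 255.255.255.0 (/24)


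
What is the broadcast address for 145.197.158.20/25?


Network: 145.197.158.0/25
Host bits = 7
Set all host bits to 1:
Broadcast: 145.197.158.127


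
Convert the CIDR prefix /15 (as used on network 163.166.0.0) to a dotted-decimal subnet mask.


/15 means 15 network bits, 17 host bits
Binary: 11111111111111100000000000000000
Mask: 255.254.0.0


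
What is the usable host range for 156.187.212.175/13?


Network: 156.184.0.0
Broadcast: 156.191.255.255
First usable = network + 1
Last usable = broadcast - 1
Range: 156.184.0.1 to 156.191.255.254


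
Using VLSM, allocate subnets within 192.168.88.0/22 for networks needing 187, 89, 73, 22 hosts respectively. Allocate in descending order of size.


187 hosts -> /24 (254 usable): 192.168.88.0/24
89 hosts -> /25 (126 usable): 192.168.89.0/25
73 hosts -> /25 (126 usable): 192.168.89.128/25
22 hosts -> /27 (30 usable): 192.168.90.0/27
Allocation: 192.168.88.0/24 (187 hosts, 254 usable); 192.168.89.0/25 (89 hosts, 126 usable); 192.168.89.128/25 (73 hosts, 126 usable); 192.168.90.0/27 (22 hosts, 30 usable)


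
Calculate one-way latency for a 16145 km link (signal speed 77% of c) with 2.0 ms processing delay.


Speed = 0.77 * 3e5 km/s = 231000 km/s
Propagation delay = 16145 / 231000 = 0.0699 s = 69.8918 ms
Processing delay = 2.0 ms
Total one-way latency = 71.8918 ms


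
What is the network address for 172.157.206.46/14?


IP:   10101100.10011101.11001110.00101110
Mask: 11111111.11111100.00000000.00000000
AND operation:
Net:  10101100.10011100.00000000.00000000
Network: 172.156.0.0/14


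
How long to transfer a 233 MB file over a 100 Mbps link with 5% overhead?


Effective throughput = 100 * (1 - 5/100) = 95 Mbps
File size in Mb = 233 * 8 = 1864 Mb
Time = 1864 / 95
Time = 19.6211 seconds


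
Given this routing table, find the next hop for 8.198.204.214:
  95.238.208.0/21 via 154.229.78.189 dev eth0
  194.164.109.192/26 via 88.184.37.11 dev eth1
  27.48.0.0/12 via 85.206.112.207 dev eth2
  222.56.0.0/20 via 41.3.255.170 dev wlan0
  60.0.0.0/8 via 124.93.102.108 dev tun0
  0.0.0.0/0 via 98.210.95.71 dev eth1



Longest prefix match for 8.198.204.214:
  /21 95.238.208.0: no
  /26 194.164.109.192: no
  /12 27.48.0.0: no
  /20 222.56.0.0: no
  /8 60.0.0.0: no
  /0 0.0.0.0: MATCH
Selected: next-hop 98.210.95.71 via eth1 (matched /0)


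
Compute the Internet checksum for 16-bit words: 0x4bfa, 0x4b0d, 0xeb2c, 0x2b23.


Sum all words (with carry folding):
+ 0x4bfa = 0x4bfa
+ 0x4b0d = 0x9707
+ 0xeb2c = 0x8234
+ 0x2b23 = 0xad57
One's complement: ~0xad57
Checksum = 0x52a8


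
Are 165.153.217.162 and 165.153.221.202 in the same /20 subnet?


Mask: 255.255.240.0
165.153.217.162 AND mask = 165.153.208.0
165.153.221.202 AND mask = 165.153.208.0
Yes, same subnet (165.153.208.0)


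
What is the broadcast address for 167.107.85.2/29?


Network: 167.107.85.0/29
Host bits = 3
Set all host bits to 1:
Broadcast: 167.107.85.7


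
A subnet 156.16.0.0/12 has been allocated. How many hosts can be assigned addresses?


Host bits = 32 - 12 = 20
Total addresses = 2^20 = 1048576
Usable = total - 2 (network and broadcast)
Usable hosts: 1048574
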